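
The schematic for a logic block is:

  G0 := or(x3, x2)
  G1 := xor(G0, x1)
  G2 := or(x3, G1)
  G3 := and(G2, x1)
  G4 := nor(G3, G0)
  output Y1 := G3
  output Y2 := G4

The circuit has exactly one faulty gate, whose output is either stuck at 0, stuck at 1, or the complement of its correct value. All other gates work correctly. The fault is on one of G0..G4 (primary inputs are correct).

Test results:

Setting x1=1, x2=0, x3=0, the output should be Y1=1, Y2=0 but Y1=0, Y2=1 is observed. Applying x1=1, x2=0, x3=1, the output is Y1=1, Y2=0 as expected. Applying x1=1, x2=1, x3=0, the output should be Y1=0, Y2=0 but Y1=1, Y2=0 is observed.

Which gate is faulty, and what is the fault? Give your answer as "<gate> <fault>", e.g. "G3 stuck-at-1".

G1 inverted output

Fault-free values for test 1 (x1=1, x2=0, x3=0): G0=0, G1=1, G2=1, G3=1, G4=0, giving Y1=1, Y2=0. Observed Y1=0, Y2=1.
Test 1: faults giving observed Y1=0, Y2=1 are {G1 stuck-at-0, G1 inverted output, G2 stuck-at-0, G2 inverted output, G3 stuck-at-0, G3 inverted output}.
Test 2 (x1=1, x2=0, x3=1): fault-free G0=1, G1=0, G2=1, G3=1, G4=0 → Y1=1, Y2=0; observed Y1=1, Y2=0. Eliminates G2 stuck-at-0, G2 inverted output, G3 stuck-at-0, G3 inverted output.
Test 3 (x1=1, x2=1, x3=0): fault-free G0=1, G1=0, G2=0, G3=0, G4=0 → Y1=0, Y2=0; observed Y1=1, Y2=0. Eliminates G1 stuck-at-0.
Only G1 inverted output is consistent with every test.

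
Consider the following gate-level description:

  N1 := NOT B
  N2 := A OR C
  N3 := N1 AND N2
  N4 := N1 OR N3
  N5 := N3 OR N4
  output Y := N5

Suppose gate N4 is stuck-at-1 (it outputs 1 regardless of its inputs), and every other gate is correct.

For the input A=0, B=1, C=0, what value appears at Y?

1

Propagate with N4 forced: N1=0, N2=0, N3=0, N4=1 [stuck-at-1], N5=1.
So Y = 1. (Without the fault it would be 0.)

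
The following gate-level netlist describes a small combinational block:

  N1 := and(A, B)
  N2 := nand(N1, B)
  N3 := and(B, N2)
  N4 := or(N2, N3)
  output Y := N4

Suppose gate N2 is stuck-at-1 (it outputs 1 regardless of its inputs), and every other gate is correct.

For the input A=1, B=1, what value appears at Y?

1

Propagate with N2 forced: N1=1, N2=1 [stuck-at-1], N3=1, N4=1.
So Y = 1. (Without the fault it would be 0.)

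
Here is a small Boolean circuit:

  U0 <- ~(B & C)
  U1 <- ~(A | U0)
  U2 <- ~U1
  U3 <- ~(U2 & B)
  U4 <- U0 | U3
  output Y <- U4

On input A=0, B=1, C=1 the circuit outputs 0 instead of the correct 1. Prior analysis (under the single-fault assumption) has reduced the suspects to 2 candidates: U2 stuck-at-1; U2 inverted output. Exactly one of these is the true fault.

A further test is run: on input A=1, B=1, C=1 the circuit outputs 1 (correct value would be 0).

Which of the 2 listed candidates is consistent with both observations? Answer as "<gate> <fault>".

Evaluate each candidate on input A=1, B=1, C=1:
  U2 stuck-at-1: U0=0, U1=0, U2=1 [stuck-at-1], U3=0, U4=0 → 0 — eliminated
  U2 inverted output: U0=0, U1=0, U2=0 [inverted output], U3=1, U4=1 → 1 — matches
Only U2 inverted output reproduces the observed 1.

U2 inverted output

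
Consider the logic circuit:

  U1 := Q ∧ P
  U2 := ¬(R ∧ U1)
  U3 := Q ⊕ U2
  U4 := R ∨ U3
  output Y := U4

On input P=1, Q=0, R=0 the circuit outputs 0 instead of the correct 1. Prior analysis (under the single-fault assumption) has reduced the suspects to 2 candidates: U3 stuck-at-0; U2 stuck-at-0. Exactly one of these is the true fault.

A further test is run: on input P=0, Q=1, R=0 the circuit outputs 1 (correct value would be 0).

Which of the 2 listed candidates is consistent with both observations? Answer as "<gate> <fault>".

U2 stuck-at-0

Evaluate each candidate on input P=0, Q=1, R=0:
  U3 stuck-at-0: U1=0, U2=1, U3=0 [stuck-at-0], U4=0 → 0 — eliminated
  U2 stuck-at-0: U1=0, U2=0 [stuck-at-0], U3=1, U4=1 → 1 — matches
Only U2 stuck-at-0 reproduces the observed 1.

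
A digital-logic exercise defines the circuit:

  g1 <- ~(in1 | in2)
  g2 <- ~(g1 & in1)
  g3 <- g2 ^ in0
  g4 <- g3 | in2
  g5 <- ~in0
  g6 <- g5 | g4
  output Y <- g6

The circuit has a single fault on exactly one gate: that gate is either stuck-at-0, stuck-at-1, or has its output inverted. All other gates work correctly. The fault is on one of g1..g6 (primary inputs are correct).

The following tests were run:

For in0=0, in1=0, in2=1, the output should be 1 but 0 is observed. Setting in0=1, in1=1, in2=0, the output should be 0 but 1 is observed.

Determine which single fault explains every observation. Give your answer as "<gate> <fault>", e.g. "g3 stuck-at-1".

Fault-free values for test 1 (in0=0, in1=0, in2=1): g1=0, g2=1, g3=1, g4=1, g5=1, g6=1, giving Y=1. Observed 0.
Test 1: faults giving observed 0 are {g6 stuck-at-0, g6 inverted output}.
Test 2 (in0=1, in1=1, in2=0): fault-free g1=0, g2=1, g3=0, g4=0, g5=0, g6=0 → 0; observed 1. Eliminates g6 stuck-at-0.
Only g6 inverted output is consistent with every test.

g6 inverted output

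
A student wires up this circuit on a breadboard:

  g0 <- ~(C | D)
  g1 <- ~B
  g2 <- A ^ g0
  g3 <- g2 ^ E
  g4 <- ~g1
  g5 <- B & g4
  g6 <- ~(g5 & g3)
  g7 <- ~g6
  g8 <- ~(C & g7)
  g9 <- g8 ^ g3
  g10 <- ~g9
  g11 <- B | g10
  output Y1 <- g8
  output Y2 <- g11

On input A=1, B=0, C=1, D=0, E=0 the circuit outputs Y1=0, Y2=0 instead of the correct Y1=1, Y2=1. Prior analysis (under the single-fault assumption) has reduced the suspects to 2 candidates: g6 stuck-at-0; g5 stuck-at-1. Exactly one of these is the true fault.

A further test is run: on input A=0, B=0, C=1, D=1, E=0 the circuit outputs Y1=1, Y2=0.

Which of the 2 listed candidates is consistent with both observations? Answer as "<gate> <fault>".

g5 stuck-at-1

Evaluate each candidate on input A=0, B=0, C=1, D=1, E=0:
  g6 stuck-at-0: g0=0, g1=1, g2=0, g3=0, g4=0, g5=0, g6=0 [stuck-at-0], g7=1, g8=0, g9=0, g10=1, g11=1 → Y1=0, Y2=1 — eliminated
  g5 stuck-at-1: g0=0, g1=1, g2=0, g3=0, g4=0, g5=1 [stuck-at-1], g6=1, g7=0, g8=1, g9=1, g10=0, g11=0 → Y1=1, Y2=0 — matches
Only g5 stuck-at-1 reproduces the observed Y1=1, Y2=0.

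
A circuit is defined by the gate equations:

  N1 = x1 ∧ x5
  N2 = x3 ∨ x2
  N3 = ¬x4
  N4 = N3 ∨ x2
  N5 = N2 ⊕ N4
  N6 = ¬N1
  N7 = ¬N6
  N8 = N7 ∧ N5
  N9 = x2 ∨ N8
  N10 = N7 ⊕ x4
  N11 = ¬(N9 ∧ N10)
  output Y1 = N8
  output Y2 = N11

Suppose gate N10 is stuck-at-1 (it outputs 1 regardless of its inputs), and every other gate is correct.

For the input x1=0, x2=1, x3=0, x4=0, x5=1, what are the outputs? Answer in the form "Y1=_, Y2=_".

Y1=0, Y2=0

Propagate with N10 forced: N1=0, N2=1, N3=1, N4=1, N5=0, N6=1, N7=0, N8=0, N9=1, N10=1 [stuck-at-1], N11=0.
So the outputs are Y1=0, Y2=0. (Without the fault they would be Y1=0, Y2=1.)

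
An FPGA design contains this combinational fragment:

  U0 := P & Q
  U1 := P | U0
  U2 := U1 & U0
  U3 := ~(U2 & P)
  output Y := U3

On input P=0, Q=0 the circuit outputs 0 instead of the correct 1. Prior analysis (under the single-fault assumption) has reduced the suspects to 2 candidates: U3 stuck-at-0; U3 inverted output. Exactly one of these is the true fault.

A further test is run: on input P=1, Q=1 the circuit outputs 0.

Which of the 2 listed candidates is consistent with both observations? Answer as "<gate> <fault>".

Evaluate each candidate on input P=1, Q=1:
  U3 stuck-at-0: U0=1, U1=1, U2=1, U3=0 [stuck-at-0] → 0 — matches
  U3 inverted output: U0=1, U1=1, U2=1, U3=1 [inverted output] → 1 — eliminated
Only U3 stuck-at-0 reproduces the observed 0.

U3 stuck-at-0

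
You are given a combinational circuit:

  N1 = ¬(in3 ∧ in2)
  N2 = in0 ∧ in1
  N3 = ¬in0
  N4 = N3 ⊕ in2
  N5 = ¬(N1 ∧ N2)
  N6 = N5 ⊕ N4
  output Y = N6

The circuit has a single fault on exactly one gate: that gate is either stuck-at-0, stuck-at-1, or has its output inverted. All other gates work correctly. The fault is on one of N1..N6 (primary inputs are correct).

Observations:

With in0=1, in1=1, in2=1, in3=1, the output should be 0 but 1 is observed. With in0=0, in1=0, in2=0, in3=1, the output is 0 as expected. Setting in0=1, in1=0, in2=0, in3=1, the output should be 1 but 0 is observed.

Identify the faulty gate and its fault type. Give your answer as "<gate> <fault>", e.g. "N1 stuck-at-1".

Fault-free values for test 1 (in0=1, in1=1, in2=1, in3=1): N1=0, N2=1, N3=0, N4=1, N5=1, N6=0, giving Y=0. Observed 1.
Test 1: faults giving observed 1 are {N1 stuck-at-1, N1 inverted output, N3 stuck-at-1, N3 inverted output, N4 stuck-at-0, N4 inverted output, N5 stuck-at-0, N5 inverted output, N6 stuck-at-1, N6 inverted output}.
Test 2 (in0=0, in1=0, in2=0, in3=1): fault-free N1=1, N2=0, N3=1, N4=1, N5=1, N6=0 → 0; observed 0. Eliminates N3 inverted output, N4 stuck-at-0, N4 inverted output, N5 stuck-at-0, N5 inverted output, N6 stuck-at-1, N6 inverted output.
Test 3 (in0=1, in1=0, in2=0, in3=1): fault-free N1=1, N2=0, N3=0, N4=0, N5=1, N6=1 → 1; observed 0. Eliminates N1 stuck-at-1, N1 inverted output.
Only N3 stuck-at-1 is consistent with every test.

N3 stuck-at-1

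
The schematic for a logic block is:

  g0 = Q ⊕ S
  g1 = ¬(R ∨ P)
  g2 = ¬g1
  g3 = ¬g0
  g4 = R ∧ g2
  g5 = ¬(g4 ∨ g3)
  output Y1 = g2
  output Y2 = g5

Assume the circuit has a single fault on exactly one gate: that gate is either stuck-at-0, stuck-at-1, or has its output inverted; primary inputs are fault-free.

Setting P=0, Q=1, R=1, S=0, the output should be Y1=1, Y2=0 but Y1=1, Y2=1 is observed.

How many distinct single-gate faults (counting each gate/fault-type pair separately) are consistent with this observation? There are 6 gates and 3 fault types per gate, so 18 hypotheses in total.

4

Fault-free: g0=1, g1=0, g2=1, g3=0, g4=1, g5=0 → Y1=1, Y2=0. Observed Y1=1, Y2=1.
  g0: none of the 3 fault types match ✗
  g1: none of the 3 fault types match ✗
  g2: none of the 3 fault types match ✗
  g3: none of the 3 fault types match ✗
  g4: stuck-at-0, inverted output ✓; others ✗
  g5: stuck-at-1, inverted output ✓; others ✗
Consistent faults: {g4 stuck-at-0, g4 inverted output, g5 stuck-at-1, g5 inverted output} — 4 in all.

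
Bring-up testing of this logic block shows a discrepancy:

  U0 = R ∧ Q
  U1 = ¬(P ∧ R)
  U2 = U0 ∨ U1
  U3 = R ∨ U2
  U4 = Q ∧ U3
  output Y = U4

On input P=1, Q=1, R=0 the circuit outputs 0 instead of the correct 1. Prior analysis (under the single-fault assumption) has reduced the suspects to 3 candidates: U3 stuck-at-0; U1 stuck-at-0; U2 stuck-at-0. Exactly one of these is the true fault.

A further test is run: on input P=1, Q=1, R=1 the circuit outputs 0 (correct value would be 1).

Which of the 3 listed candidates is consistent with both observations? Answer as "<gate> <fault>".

U3 stuck-at-0

Evaluate each candidate on input P=1, Q=1, R=1:
  U3 stuck-at-0: U0=1, U1=0, U2=1, U3=0 [stuck-at-0], U4=0 → 0 — matches
  U1 stuck-at-0: U0=1, U1=0 [stuck-at-0], U2=1, U3=1, U4=1 → 1 — eliminated
  U2 stuck-at-0: U0=1, U1=0, U2=0 [stuck-at-0], U3=1, U4=1 → 1 — eliminated
Only U3 stuck-at-0 reproduces the observed 0.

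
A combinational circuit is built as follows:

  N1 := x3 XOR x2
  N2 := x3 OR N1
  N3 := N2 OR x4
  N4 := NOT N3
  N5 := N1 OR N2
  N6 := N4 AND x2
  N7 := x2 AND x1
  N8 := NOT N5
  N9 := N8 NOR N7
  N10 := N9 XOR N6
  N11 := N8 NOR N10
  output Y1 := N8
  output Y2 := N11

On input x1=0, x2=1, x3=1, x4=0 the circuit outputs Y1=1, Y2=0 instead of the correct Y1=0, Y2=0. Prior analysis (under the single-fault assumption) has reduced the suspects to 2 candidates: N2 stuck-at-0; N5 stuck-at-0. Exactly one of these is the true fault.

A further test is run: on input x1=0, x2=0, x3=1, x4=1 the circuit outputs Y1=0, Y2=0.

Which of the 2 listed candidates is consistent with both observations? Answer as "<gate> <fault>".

Evaluate each candidate on input x1=0, x2=0, x3=1, x4=1:
  N2 stuck-at-0: N1=1, N2=0 [stuck-at-0], N3=1, N4=0, N5=1, N6=0, N7=0, N8=0, N9=1, N10=1, N11=0 → Y1=0, Y2=0 — matches
  N5 stuck-at-0: N1=1, N2=1, N3=1, N4=0, N5=0 [stuck-at-0], N6=0, N7=0, N8=1, N9=0, N10=0, N11=0 → Y1=1, Y2=0 — eliminated
Only N2 stuck-at-0 reproduces the observed Y1=0, Y2=0.

N2 stuck-at-0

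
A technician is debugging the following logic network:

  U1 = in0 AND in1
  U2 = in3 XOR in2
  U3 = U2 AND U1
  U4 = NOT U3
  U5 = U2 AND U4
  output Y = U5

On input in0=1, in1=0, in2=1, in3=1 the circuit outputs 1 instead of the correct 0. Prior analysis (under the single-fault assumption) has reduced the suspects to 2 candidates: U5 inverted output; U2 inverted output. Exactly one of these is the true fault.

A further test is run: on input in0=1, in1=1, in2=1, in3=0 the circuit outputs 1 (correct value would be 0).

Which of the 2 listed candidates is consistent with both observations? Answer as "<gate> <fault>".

U5 inverted output

Evaluate each candidate on input in0=1, in1=1, in2=1, in3=0:
  U5 inverted output: U1=1, U2=1, U3=1, U4=0, U5=1 [inverted output] → 1 — matches
  U2 inverted output: U1=1, U2=0 [inverted output], U3=0, U4=1, U5=0 → 0 — eliminated
Only U5 inverted output reproduces the observed 1.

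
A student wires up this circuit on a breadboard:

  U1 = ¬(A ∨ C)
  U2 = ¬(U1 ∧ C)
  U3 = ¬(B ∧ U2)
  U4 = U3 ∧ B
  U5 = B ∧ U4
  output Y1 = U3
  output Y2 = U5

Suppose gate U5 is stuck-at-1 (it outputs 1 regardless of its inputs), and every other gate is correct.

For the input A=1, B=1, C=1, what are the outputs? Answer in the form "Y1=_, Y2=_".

Y1=0, Y2=1

Propagate with U5 forced: U1=0, U2=1, U3=0, U4=0, U5=1 [stuck-at-1].
So the outputs are Y1=0, Y2=1. (Without the fault they would be Y1=0, Y2=0.)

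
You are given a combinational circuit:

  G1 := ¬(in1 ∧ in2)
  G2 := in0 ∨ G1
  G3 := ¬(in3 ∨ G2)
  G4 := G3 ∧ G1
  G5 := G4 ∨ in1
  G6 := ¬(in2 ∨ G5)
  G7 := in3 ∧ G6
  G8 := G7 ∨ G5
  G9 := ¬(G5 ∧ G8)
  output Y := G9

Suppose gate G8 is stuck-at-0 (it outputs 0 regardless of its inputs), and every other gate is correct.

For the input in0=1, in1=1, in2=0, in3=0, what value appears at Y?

Propagate with G8 forced: G1=1, G2=1, G3=0, G4=0, G5=1, G6=0, G7=0, G8=0 [stuck-at-0], G9=1.
So Y = 1. (Without the fault it would be 0.)

1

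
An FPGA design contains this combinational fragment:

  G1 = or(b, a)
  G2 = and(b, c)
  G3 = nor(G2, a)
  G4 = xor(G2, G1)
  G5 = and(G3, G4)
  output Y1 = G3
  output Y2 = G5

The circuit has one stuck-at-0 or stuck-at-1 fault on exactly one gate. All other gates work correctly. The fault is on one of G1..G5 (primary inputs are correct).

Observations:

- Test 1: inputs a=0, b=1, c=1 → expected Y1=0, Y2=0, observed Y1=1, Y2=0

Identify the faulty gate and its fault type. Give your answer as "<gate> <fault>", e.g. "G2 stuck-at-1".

G3 stuck-at-1

Fault-free values for test 1 (a=0, b=1, c=1): G1=1, G2=1, G3=0, G4=0, G5=0, giving Y1=0, Y2=0. Observed Y1=1, Y2=0.
Test 1: faults giving observed Y1=1, Y2=0 are {G3 stuck-at-1}.
Only G3 stuck-at-1 is consistent with every test.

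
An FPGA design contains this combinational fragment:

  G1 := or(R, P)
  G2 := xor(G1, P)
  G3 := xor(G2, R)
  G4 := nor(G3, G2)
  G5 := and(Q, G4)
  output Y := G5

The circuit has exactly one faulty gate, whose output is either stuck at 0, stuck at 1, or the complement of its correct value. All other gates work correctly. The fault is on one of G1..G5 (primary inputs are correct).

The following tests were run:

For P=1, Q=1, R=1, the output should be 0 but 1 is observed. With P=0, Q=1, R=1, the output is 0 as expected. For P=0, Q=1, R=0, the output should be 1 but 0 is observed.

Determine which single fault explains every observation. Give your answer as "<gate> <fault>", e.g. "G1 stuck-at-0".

Fault-free values for test 1 (P=1, Q=1, R=1): G1=1, G2=0, G3=1, G4=0, G5=0, giving Y=0. Observed 1.
Test 1: faults giving observed 1 are {G3 stuck-at-0, G3 inverted output, G4 stuck-at-1, G4 inverted output, G5 stuck-at-1, G5 inverted output}.
Test 2 (P=0, Q=1, R=1): fault-free G1=1, G2=1, G3=0, G4=0, G5=0 → 0; observed 0. Eliminates G4 stuck-at-1, G4 inverted output, G5 stuck-at-1, G5 inverted output.
Test 3 (P=0, Q=1, R=0): fault-free G1=0, G2=0, G3=0, G4=1, G5=1 → 1; observed 0. Eliminates G3 stuck-at-0.
Only G3 inverted output is consistent with every test.

G3 inverted output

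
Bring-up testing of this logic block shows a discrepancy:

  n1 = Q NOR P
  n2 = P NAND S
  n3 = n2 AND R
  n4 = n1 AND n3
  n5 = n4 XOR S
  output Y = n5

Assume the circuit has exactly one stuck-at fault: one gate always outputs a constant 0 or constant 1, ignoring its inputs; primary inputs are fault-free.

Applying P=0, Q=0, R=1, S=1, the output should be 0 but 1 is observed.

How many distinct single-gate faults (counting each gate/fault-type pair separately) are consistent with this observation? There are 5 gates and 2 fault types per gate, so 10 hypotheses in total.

Fault-free: n1=1, n2=1, n3=1, n4=1, n5=0 → 0. Observed 1.
  n1 stuck-at-0: output 1 ✓
  n1 stuck-at-1: output 0 ✗
  n2 stuck-at-0: output 1 ✓
  n2 stuck-at-1: output 0 ✗
  n3 stuck-at-0: output 1 ✓
  n3 stuck-at-1: output 0 ✗
  n4 stuck-at-0: output 1 ✓
  n4 stuck-at-1: output 0 ✗
  n5 stuck-at-0: output 0 ✗
  n5 stuck-at-1: output 1 ✓
Consistent faults: {n1 stuck-at-0, n2 stuck-at-0, n3 stuck-at-0, n4 stuck-at-0, n5 stuck-at-1} — 5 in all.

5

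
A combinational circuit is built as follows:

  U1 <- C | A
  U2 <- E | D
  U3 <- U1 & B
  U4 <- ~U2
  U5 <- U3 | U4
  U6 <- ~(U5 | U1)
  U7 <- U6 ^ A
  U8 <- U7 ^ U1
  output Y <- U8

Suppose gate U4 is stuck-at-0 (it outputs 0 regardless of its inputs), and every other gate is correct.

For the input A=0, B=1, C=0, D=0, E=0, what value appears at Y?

1

Propagate with U4 forced: U1=0, U2=0, U3=0, U4=0 [stuck-at-0], U5=0, U6=1, U7=1, U8=1.
So Y = 1. (Without the fault it would be 0.)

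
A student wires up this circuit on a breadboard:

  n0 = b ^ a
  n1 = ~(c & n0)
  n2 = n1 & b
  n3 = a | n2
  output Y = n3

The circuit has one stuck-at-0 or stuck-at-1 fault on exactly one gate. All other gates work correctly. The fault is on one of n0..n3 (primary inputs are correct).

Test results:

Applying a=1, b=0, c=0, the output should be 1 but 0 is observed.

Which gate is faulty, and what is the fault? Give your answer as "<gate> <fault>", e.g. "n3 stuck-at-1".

Fault-free values for test 1 (a=1, b=0, c=0): n0=1, n1=1, n2=0, n3=1, giving Y=1. Observed 0.
Test 1: faults giving observed 0 are {n3 stuck-at-0}.
Only n3 stuck-at-0 is consistent with every test.

n3 stuck-at-0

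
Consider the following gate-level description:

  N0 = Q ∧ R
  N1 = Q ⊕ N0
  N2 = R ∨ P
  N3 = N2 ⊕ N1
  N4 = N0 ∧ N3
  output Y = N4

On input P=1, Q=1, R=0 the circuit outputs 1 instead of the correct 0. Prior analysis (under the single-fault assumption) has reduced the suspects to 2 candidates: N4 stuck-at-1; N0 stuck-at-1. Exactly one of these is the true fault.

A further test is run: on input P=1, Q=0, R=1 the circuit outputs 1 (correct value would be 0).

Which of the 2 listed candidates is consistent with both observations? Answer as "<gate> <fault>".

Evaluate each candidate on input P=1, Q=0, R=1:
  N4 stuck-at-1: N0=0, N1=0, N2=1, N3=1, N4=1 [stuck-at-1] → 1 — matches
  N0 stuck-at-1: N0=1 [stuck-at-1], N1=1, N2=1, N3=0, N4=0 → 0 — eliminated
Only N4 stuck-at-1 reproduces the observed 1.

N4 stuck-at-1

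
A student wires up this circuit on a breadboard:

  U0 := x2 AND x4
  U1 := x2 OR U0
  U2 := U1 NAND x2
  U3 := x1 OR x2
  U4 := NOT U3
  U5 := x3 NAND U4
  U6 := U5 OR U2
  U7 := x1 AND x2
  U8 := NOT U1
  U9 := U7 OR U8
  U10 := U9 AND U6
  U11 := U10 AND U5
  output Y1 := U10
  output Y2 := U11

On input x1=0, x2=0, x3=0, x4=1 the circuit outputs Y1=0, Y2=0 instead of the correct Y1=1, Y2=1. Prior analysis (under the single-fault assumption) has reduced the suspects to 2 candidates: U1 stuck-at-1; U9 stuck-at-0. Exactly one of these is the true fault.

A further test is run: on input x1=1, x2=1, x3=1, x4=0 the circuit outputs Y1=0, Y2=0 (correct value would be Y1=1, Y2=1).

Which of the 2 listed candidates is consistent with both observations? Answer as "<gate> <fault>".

Evaluate each candidate on input x1=1, x2=1, x3=1, x4=0:
  U1 stuck-at-1: U0=0, U1=1 [stuck-at-1], U2=0, U3=1, U4=0, U5=1, U6=1, U7=1, U8=0, U9=1, U10=1, U11=1 → Y1=1, Y2=1 — eliminated
  U9 stuck-at-0: U0=0, U1=1, U2=0, U3=1, U4=0, U5=1, U6=1, U7=1, U8=0, U9=0 [stuck-at-0], U10=0, U11=0 → Y1=0, Y2=0 — matches
Only U9 stuck-at-0 reproduces the observed Y1=0, Y2=0.

U9 stuck-at-0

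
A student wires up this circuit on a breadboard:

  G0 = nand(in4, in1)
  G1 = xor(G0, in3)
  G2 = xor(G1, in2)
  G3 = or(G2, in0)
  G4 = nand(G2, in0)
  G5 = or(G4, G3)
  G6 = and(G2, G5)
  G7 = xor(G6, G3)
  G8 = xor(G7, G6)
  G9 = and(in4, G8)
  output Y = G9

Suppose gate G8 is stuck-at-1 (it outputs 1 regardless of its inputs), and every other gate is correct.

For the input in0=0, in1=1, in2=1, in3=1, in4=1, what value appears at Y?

Propagate with G8 forced: G0=0, G1=1, G2=0, G3=0, G4=1, G5=1, G6=0, G7=0, G8=1 [stuck-at-1], G9=1.
So Y = 1. (Without the fault it would be 0.)

1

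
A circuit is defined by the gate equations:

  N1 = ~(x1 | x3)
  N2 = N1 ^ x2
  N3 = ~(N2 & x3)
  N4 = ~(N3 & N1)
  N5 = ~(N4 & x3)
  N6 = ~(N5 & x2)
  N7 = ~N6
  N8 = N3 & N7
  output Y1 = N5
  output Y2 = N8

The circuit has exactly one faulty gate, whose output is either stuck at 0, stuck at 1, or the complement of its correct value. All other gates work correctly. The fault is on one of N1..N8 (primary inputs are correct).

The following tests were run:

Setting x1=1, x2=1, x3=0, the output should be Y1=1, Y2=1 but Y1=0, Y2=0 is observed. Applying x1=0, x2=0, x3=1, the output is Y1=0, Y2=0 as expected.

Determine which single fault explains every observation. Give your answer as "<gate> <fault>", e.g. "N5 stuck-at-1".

Fault-free values for test 1 (x1=1, x2=1, x3=0): N1=0, N2=1, N3=1, N4=1, N5=1, N6=0, N7=1, N8=1, giving Y1=1, Y2=1. Observed Y1=0, Y2=0.
Test 1: faults giving observed Y1=0, Y2=0 are {N5 stuck-at-0, N5 inverted output}.
Test 2 (x1=0, x2=0, x3=1): fault-free N1=0, N2=0, N3=1, N4=1, N5=0, N6=1, N7=0, N8=0 → Y1=0, Y2=0; observed Y1=0, Y2=0. Eliminates N5 inverted output.
Only N5 stuck-at-0 is consistent with every test.

N5 stuck-at-0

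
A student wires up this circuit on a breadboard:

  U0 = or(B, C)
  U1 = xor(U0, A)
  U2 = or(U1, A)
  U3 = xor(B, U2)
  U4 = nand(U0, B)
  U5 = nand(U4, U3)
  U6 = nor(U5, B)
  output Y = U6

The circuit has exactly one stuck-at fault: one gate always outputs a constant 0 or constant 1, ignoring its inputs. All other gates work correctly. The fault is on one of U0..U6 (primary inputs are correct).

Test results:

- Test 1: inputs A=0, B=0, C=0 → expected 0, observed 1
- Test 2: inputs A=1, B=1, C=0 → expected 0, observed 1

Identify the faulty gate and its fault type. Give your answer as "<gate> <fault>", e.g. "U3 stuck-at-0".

U6 stuck-at-1

Fault-free values for test 1 (A=0, B=0, C=0): U0=0, U1=0, U2=0, U3=0, U4=1, U5=1, U6=0, giving Y=0. Observed 1.
Test 1: faults giving observed 1 are {U0 stuck-at-1, U1 stuck-at-1, U2 stuck-at-1, U3 stuck-at-1, U5 stuck-at-0, U6 stuck-at-1}.
Test 2 (A=1, B=1, C=0): fault-free U0=1, U1=0, U2=1, U3=0, U4=0, U5=1, U6=0 → 0; observed 1. Eliminates U0 stuck-at-1, U1 stuck-at-1, U2 stuck-at-1, U3 stuck-at-1, U5 stuck-at-0.
Only U6 stuck-at-1 is consistent with every test.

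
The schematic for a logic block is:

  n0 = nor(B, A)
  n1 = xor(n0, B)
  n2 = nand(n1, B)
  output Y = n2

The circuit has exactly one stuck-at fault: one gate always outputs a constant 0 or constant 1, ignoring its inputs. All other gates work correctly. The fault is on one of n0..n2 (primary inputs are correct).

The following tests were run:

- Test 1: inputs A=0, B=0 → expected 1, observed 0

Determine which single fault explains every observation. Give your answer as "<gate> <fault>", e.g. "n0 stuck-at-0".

n2 stuck-at-0

Fault-free values for test 1 (A=0, B=0): n0=1, n1=1, n2=1, giving Y=1. Observed 0.
Test 1: faults giving observed 0 are {n2 stuck-at-0}.
Only n2 stuck-at-0 is consistent with every test.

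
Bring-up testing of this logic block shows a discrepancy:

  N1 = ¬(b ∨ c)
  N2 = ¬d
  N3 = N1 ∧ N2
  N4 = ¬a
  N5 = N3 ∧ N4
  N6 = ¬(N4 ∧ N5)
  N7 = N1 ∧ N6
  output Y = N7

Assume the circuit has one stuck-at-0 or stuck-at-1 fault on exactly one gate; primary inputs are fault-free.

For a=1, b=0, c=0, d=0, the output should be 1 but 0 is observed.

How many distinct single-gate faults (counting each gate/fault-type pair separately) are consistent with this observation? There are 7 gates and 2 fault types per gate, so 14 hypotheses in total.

Fault-free: N1=1, N2=1, N3=1, N4=0, N5=0, N6=1, N7=1 → 1. Observed 0.
  N1 stuck-at-0: output 0 ✓
  N1 stuck-at-1: output 1 ✗
  N2 stuck-at-0: output 1 ✗
  N2 stuck-at-1: output 1 ✗
  N3 stuck-at-0: output 1 ✗
  N3 stuck-at-1: output 1 ✗
  N4 stuck-at-0: output 1 ✗
  N4 stuck-at-1: output 0 ✓
  N5 stuck-at-0: output 1 ✗
  N5 stuck-at-1: output 1 ✗
  N6 stuck-at-0: output 0 ✓
  N6 stuck-at-1: output 1 ✗
  N7 stuck-at-0: output 0 ✓
  N7 stuck-at-1: output 1 ✗
Consistent faults: {N1 stuck-at-0, N4 stuck-at-1, N6 stuck-at-0, N7 stuck-at-0} — 4 in all.

4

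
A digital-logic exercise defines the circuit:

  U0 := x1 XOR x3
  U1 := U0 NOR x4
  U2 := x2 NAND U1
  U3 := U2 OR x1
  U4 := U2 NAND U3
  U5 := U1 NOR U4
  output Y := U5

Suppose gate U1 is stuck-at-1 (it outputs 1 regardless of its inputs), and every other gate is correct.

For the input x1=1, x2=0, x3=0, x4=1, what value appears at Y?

0

Propagate with U1 forced: U0=1, U1=1 [stuck-at-1], U2=1, U3=1, U4=0, U5=0.
So Y = 0. (Without the fault it would be 1.)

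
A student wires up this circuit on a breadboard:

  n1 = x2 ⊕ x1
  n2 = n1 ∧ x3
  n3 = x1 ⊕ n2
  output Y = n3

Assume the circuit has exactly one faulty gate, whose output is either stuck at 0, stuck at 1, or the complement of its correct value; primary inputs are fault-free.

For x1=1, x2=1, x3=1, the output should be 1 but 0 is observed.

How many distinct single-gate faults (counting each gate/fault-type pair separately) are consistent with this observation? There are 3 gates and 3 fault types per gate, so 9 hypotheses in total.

6

Fault-free: n1=0, n2=0, n3=1 → 1. Observed 0.
  n1 stuck-at-0: output 1 ✗
  n1 stuck-at-1: output 0 ✓
  n1 inverted output: output 0 ✓
  n2 stuck-at-0: output 1 ✗
  n2 stuck-at-1: output 0 ✓
  n2 inverted output: output 0 ✓
  n3 stuck-at-0: output 0 ✓
  n3 stuck-at-1: output 1 ✗
  n3 inverted output: output 0 ✓
Consistent faults: {n1 stuck-at-1, n1 inverted output, n2 stuck-at-1, n2 inverted output, n3 stuck-at-0, n3 inverted output} — 6 in all.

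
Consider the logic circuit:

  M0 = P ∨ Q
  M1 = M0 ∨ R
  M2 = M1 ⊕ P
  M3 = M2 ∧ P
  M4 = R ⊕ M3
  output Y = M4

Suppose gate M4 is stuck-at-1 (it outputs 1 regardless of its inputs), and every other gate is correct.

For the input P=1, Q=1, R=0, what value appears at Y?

Propagate with M4 forced: M0=1, M1=1, M2=0, M3=0, M4=1 [stuck-at-1].
So Y = 1. (Without the fault it would be 0.)

1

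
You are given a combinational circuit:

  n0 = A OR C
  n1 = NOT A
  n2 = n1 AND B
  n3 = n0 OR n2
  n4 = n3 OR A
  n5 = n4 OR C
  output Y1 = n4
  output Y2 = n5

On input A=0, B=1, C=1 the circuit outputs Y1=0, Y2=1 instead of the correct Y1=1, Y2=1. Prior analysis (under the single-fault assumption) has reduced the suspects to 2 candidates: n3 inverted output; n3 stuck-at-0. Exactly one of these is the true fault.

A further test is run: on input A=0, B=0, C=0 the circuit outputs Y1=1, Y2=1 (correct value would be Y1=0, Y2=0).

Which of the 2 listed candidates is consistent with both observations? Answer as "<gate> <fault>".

Evaluate each candidate on input A=0, B=0, C=0:
  n3 inverted output: n0=0, n1=1, n2=0, n3=1 [inverted output], n4=1, n5=1 → Y1=1, Y2=1 — matches
  n3 stuck-at-0: n0=0, n1=1, n2=0, n3=0 [stuck-at-0], n4=0, n5=0 → Y1=0, Y2=0 — eliminated
Only n3 inverted output reproduces the observed Y1=1, Y2=1.

n3 inverted output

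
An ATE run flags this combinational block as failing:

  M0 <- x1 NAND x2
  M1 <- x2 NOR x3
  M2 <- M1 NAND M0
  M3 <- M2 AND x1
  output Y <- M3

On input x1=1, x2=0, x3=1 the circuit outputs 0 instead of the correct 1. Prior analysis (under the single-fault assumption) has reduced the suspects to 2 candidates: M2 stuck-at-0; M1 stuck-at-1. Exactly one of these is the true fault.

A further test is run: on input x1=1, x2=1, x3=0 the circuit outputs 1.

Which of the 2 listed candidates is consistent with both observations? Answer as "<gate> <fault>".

Evaluate each candidate on input x1=1, x2=1, x3=0:
  M2 stuck-at-0: M0=0, M1=0, M2=0 [stuck-at-0], M3=0 → 0 — eliminated
  M1 stuck-at-1: M0=0, M1=1 [stuck-at-1], M2=1, M3=1 → 1 — matches
Only M1 stuck-at-1 reproduces the observed 1.

M1 stuck-at-1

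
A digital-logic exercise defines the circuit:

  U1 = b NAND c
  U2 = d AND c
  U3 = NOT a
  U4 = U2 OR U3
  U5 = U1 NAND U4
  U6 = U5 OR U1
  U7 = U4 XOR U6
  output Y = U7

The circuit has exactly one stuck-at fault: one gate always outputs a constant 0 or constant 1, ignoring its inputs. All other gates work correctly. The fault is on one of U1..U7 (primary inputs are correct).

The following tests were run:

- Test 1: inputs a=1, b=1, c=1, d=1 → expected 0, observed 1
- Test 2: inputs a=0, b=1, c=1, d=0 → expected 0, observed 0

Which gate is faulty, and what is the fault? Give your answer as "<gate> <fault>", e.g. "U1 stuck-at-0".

Fault-free values for test 1 (a=1, b=1, c=1, d=1): U1=0, U2=1, U3=0, U4=1, U5=1, U6=1, U7=0, giving Y=0. Observed 1.
Test 1: faults giving observed 1 are {U2 stuck-at-0, U4 stuck-at-0, U5 stuck-at-0, U6 stuck-at-0, U7 stuck-at-1}.
Test 2 (a=0, b=1, c=1, d=0): fault-free U1=0, U2=0, U3=1, U4=1, U5=1, U6=1, U7=0 → 0; observed 0. Eliminates U4 stuck-at-0, U5 stuck-at-0, U6 stuck-at-0, U7 stuck-at-1.
Only U2 stuck-at-0 is consistent with every test.

U2 stuck-at-0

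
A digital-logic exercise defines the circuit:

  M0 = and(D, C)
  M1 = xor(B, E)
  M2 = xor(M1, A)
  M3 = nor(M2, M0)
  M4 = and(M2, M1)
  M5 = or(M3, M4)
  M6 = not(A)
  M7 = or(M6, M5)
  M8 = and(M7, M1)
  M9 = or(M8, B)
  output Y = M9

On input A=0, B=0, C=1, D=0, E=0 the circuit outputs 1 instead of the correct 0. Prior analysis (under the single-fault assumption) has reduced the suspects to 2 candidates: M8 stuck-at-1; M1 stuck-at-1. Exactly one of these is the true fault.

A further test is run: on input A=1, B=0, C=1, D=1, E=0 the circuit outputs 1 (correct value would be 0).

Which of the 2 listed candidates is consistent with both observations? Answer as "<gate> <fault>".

M8 stuck-at-1

Evaluate each candidate on input A=1, B=0, C=1, D=1, E=0:
  M8 stuck-at-1: M0=1, M1=0, M2=1, M3=0, M4=0, M5=0, M6=0, M7=0, M8=1 [stuck-at-1], M9=1 → 1 — matches
  M1 stuck-at-1: M0=1, M1=1 [stuck-at-1], M2=0, M3=0, M4=0, M5=0, M6=0, M7=0, M8=0, M9=0 → 0 — eliminated
Only M8 stuck-at-1 reproduces the observed 1.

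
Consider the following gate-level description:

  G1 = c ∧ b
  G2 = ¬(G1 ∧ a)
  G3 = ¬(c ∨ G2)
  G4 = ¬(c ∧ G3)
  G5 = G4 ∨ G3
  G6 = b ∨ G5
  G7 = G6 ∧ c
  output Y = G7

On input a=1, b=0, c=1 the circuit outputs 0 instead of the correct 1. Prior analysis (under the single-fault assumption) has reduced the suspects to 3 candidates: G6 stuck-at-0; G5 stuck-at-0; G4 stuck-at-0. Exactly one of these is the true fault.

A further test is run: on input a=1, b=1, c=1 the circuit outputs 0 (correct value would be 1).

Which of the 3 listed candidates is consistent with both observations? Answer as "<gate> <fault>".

G6 stuck-at-0

Evaluate each candidate on input a=1, b=1, c=1:
  G6 stuck-at-0: G1=1, G2=0, G3=0, G4=1, G5=1, G6=0 [stuck-at-0], G7=0 → 0 — matches
  G5 stuck-at-0: G1=1, G2=0, G3=0, G4=1, G5=0 [stuck-at-0], G6=1, G7=1 → 1 — eliminated
  G4 stuck-at-0: G1=1, G2=0, G3=0, G4=0 [stuck-at-0], G5=0, G6=1, G7=1 → 1 — eliminated
Only G6 stuck-at-0 reproduces the observed 0.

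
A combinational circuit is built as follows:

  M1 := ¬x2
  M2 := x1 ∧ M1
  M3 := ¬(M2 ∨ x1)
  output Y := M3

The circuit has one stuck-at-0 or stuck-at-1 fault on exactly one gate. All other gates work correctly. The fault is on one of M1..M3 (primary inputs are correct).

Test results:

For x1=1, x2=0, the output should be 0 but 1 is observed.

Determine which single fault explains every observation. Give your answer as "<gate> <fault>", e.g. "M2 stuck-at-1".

Fault-free values for test 1 (x1=1, x2=0): M1=1, M2=1, M3=0, giving Y=0. Observed 1.
Test 1: faults giving observed 1 are {M3 stuck-at-1}.
Only M3 stuck-at-1 is consistent with every test.

M3 stuck-at-1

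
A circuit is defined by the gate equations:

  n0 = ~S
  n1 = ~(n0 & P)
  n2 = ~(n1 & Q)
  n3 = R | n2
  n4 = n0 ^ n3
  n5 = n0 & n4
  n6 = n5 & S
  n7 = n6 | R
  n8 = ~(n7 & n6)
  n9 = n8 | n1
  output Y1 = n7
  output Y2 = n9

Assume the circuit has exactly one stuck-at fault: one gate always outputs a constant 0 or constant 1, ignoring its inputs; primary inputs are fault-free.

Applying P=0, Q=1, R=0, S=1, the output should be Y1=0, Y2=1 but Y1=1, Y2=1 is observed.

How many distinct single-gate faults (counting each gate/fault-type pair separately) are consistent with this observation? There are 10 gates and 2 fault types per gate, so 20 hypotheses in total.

Fault-free: n0=0, n1=1, n2=0, n3=0, n4=0, n5=0, n6=0, n7=0, n8=1, n9=1 → Y1=0, Y2=1. Observed Y1=1, Y2=1.
  n0: stuck-at-1 ✓; others ✗
  n1: none of the 2 fault types match ✗
  n2: none of the 2 fault types match ✗
  n3: none of the 2 fault types match ✗
  n4: none of the 2 fault types match ✗
  n5: stuck-at-1 ✓; others ✗
  n6: stuck-at-1 ✓; others ✗
  n7: stuck-at-1 ✓; others ✗
  n8: none of the 2 fault types match ✗
  n9: none of the 2 fault types match ✗
Consistent faults: {n0 stuck-at-1, n5 stuck-at-1, n6 stuck-at-1, n7 stuck-at-1} — 4 in all.

4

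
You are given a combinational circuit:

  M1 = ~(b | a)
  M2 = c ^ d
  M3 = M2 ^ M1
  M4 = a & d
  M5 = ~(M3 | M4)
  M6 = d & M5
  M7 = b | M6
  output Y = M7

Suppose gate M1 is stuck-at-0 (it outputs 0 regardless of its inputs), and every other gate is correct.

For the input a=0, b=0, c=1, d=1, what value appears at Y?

Propagate with M1 forced: M1=0 [stuck-at-0], M2=0, M3=0, M4=0, M5=1, M6=1, M7=1.
So Y = 1. (Without the fault it would be 0.)

1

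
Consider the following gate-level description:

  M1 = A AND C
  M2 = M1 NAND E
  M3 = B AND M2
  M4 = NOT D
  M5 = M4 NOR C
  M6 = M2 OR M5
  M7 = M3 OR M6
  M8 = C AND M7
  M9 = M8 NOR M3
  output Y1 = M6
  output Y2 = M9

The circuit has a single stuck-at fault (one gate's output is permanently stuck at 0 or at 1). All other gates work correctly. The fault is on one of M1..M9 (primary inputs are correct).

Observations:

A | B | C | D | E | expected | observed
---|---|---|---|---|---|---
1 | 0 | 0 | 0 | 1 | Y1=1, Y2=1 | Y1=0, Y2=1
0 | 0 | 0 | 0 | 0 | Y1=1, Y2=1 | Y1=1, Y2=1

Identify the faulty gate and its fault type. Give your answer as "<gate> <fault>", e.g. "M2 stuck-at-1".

Fault-free values for test 1 (A=1, B=0, C=0, D=0, E=1): M1=0, M2=1, M3=0, M4=1, M5=0, M6=1, M7=1, M8=0, M9=1, giving Y1=1, Y2=1. Observed Y1=0, Y2=1.
Test 1: faults giving observed Y1=0, Y2=1 are {M1 stuck-at-1, M2 stuck-at-0, M6 stuck-at-0}.
Test 2 (A=0, B=0, C=0, D=0, E=0): fault-free M1=0, M2=1, M3=0, M4=1, M5=0, M6=1, M7=1, M8=0, M9=1 → Y1=1, Y2=1; observed Y1=1, Y2=1. Eliminates M2 stuck-at-0, M6 stuck-at-0.
Only M1 stuck-at-1 is consistent with every test.

M1 stuck-at-1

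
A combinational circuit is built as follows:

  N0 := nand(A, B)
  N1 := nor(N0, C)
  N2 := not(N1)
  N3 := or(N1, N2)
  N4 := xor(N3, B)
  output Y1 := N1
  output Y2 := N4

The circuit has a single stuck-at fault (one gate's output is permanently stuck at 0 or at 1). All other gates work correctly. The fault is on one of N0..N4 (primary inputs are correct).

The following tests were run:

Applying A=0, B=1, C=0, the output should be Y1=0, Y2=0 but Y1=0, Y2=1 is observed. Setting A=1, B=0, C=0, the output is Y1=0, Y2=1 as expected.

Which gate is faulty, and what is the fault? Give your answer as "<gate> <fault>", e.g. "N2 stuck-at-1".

N4 stuck-at-1

Fault-free values for test 1 (A=0, B=1, C=0): N0=1, N1=0, N2=1, N3=1, N4=0, giving Y1=0, Y2=0. Observed Y1=0, Y2=1.
Test 1: faults giving observed Y1=0, Y2=1 are {N2 stuck-at-0, N3 stuck-at-0, N4 stuck-at-1}.
Test 2 (A=1, B=0, C=0): fault-free N0=1, N1=0, N2=1, N3=1, N4=1 → Y1=0, Y2=1; observed Y1=0, Y2=1. Eliminates N2 stuck-at-0, N3 stuck-at-0.
Only N4 stuck-at-1 is consistent with every test.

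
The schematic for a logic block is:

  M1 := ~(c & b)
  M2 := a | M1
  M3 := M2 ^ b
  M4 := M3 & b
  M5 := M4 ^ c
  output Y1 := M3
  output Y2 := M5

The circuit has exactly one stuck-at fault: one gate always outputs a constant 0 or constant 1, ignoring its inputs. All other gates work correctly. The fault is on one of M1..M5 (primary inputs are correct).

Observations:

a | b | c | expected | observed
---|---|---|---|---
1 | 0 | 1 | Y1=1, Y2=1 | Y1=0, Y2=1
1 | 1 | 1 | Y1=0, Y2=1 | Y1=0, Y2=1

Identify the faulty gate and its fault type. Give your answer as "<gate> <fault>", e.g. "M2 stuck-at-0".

Fault-free values for test 1 (a=1, b=0, c=1): M1=1, M2=1, M3=1, M4=0, M5=1, giving Y1=1, Y2=1. Observed Y1=0, Y2=1.
Test 1: faults giving observed Y1=0, Y2=1 are {M2 stuck-at-0, M3 stuck-at-0}.
Test 2 (a=1, b=1, c=1): fault-free M1=0, M2=1, M3=0, M4=0, M5=1 → Y1=0, Y2=1; observed Y1=0, Y2=1. Eliminates M2 stuck-at-0.
Only M3 stuck-at-0 is consistent with every test.

M3 stuck-at-0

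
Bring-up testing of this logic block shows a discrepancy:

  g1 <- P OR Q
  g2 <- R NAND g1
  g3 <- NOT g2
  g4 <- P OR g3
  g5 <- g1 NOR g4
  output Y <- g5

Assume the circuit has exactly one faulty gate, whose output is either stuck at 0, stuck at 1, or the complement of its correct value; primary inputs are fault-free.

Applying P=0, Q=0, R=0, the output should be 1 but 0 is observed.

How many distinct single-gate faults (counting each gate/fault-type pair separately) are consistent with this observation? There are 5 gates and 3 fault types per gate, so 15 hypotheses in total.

10

Fault-free: g1=0, g2=1, g3=0, g4=0, g5=1 → 1. Observed 0.
  g1: stuck-at-1, inverted output ✓; others ✗
  g2: stuck-at-0, inverted output ✓; others ✗
  g3: stuck-at-1, inverted output ✓; others ✗
  g4: stuck-at-1, inverted output ✓; others ✗
  g5: stuck-at-0, inverted output ✓; others ✗
Consistent faults: {g1 stuck-at-1, g1 inverted output, g2 stuck-at-0, g2 inverted output, g3 stuck-at-1, g3 inverted output, g4 stuck-at-1, g4 inverted output, g5 stuck-at-0, g5 inverted output} — 10 in all.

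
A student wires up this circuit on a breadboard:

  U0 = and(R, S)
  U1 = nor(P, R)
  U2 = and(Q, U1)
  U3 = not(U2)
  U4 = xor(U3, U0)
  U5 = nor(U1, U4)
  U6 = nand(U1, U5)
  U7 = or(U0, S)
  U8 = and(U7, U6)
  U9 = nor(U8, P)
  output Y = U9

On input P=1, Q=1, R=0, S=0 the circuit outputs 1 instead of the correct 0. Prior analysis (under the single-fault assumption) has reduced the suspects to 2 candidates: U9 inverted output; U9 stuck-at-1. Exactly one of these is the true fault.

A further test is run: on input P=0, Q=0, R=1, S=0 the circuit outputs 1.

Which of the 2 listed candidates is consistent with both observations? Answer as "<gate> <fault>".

U9 stuck-at-1

Evaluate each candidate on input P=0, Q=0, R=1, S=0:
  U9 inverted output: U0=0, U1=0, U2=0, U3=1, U4=1, U5=0, U6=1, U7=0, U8=0, U9=0 [inverted output] → 0 — eliminated
  U9 stuck-at-1: U0=0, U1=0, U2=0, U3=1, U4=1, U5=0, U6=1, U7=0, U8=0, U9=1 [stuck-at-1] → 1 — matches
Only U9 stuck-at-1 reproduces the observed 1.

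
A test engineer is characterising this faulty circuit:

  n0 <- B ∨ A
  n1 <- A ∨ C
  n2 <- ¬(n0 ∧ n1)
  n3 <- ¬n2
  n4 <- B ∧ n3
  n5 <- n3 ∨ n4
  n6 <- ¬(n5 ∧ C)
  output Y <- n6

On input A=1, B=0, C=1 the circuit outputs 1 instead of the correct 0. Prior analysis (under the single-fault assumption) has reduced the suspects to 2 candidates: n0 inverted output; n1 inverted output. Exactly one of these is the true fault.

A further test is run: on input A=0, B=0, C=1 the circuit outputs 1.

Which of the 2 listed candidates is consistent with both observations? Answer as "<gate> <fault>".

n1 inverted output

Evaluate each candidate on input A=0, B=0, C=1:
  n0 inverted output: n0=1 [inverted output], n1=1, n2=0, n3=1, n4=0, n5=1, n6=0 → 0 — eliminated
  n1 inverted output: n0=0, n1=0 [inverted output], n2=1, n3=0, n4=0, n5=0, n6=1 → 1 — matches
Only n1 inverted output reproduces the observed 1.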